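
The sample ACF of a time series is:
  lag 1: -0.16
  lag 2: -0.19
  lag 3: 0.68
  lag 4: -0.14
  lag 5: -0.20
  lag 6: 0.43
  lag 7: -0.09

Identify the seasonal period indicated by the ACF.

3

The largest autocorrelation is r_3 = 0.68, with a weaker echo at lag 6 (0.43); the remaining lags stay at or below -0.09.
The dominant spike at lag 3 indicates a seasonal period of 3.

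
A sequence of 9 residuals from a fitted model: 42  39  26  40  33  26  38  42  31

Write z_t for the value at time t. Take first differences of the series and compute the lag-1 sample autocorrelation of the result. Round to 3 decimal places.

First differences Δz: -3, -13, 14, -7, -7, 12, 4, -11
Mean of differences = -1.3750
Numerator Σ(Δz_t−Δz̄)(Δz_{t+1}−Δz̄) = -269.7656
Denominator Σ(Δz_t−Δz̄)² = 737.8750
r_1(Δz) = -269.7656 / 737.8750 = -0.366

-0.366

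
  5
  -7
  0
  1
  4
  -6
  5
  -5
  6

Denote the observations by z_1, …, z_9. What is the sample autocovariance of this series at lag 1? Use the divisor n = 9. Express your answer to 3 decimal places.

Mean z̄ = (5 − 7 + 0 + 1 + 4 − 6 + 5 − 5 + 6)/9 = 0.3333
Σ_{t=1}^{8}(z_t−z̄)(z_{t+1}−z̄) = -137.4444
γ_1 = -137.4444 / 9 = -15.272

-15.272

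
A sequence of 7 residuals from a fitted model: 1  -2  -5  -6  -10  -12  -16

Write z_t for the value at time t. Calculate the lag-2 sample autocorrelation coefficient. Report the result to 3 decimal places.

Mean z̄ = (1 − 2 − 5 − 6 − 10 − 12 − 16)/7 = -7.1429
Deviations from mean: 8.1429, 5.1429, 2.1429, 1.1429, -2.8571, -4.8571, -8.8571
Σ(z_t−z̄)(z_{t+2}−z̄) = (17.4490) + (5.8776) + (-6.1224) + (-5.5510) + (25.3061) = 36.9592
Denominator Σ(z_t−z̄)² = 208.8571
r_2 = 36.9592 / 208.8571 = 0.177

0.177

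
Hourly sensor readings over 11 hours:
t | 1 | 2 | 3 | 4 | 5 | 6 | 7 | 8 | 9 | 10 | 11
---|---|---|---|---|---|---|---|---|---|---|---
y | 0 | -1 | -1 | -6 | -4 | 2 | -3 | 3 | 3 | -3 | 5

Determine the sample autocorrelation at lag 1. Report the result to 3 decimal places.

-0.101

Mean ȳ = (0 − 1 − 1 − 6 − 4 + 2 − 3 + 3 + 3 − 3 + 5)/11 = -0.4545
Numerator Σ_{t=1}^{10}(y_t−ȳ)(y_{t+1}−ȳ) = -11.7521
Denominator Σ(y_t−ȳ)² = 116.7273
r_1 = -11.7521 / 116.7273 = -0.101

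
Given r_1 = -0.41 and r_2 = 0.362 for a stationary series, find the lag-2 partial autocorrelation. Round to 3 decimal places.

φ_{22} = (r_2 − r_1²) / (1 − r_1²)
r_1² = (-0.41)² = 0.1681
Numerator = 0.362 − 0.1681 = 0.1939; denominator = 1 − 0.1681 = 0.8319
φ_{22} = 0.1939 / 0.8319 = 0.233

0.233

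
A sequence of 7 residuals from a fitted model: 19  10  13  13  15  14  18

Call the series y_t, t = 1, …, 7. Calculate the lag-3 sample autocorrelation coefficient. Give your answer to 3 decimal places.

-0.232

Mean ȳ = (19 + 10 + 13 + 13 + 15 + 14 + 18)/7 = 14.5714
Deviations from mean: 4.4286, -4.5714, -1.5714, -1.5714, 0.4286, -0.5714, 3.4286
Σ(y_t−ȳ)(y_{t+3}−ȳ) = (-6.9592) + (-1.9592) + (0.8980) + (-5.3878) = -13.4082
Denominator Σ(y_t−ȳ)² = 57.7143
r_3 = -13.4082 / 57.7143 = -0.232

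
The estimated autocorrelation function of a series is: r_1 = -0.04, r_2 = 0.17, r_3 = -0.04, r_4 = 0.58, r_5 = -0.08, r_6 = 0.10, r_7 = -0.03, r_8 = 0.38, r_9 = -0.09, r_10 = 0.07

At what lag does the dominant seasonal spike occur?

4

The largest autocorrelation is r_4 = 0.58, with a weaker echo at lag 8 (0.38); the remaining lags stay at or below 0.17.
The dominant spike at lag 4 indicates a seasonal period of 4.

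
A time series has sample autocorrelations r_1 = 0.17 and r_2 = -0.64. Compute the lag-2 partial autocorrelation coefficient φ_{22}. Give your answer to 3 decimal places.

-0.689

φ_{22} = (r_2 − r_1²) / (1 − r_1²)
r_1² = (0.17)² = 0.0289
Numerator = -0.64 − 0.0289 = -0.6689; denominator = 1 − 0.0289 = 0.9711
φ_{22} = -0.6689 / 0.9711 = -0.689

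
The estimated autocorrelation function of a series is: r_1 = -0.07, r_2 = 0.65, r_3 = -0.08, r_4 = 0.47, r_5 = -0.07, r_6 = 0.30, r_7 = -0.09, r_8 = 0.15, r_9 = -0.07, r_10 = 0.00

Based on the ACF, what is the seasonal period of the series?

The largest autocorrelation is r_2 = 0.65, with weaker echoes at lags 4 (0.47), 6 (0.30) and 8 (0.15); the remaining lags stay at or below 0.00.
The dominant spike at lag 2 indicates a seasonal period of 2.

2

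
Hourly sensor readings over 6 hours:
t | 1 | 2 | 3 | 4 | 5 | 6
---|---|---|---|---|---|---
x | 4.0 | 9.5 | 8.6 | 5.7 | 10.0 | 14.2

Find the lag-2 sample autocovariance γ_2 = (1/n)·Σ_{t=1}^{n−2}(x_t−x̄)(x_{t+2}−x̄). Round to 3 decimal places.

-3.111

Mean x̄ = (4.0 + 9.5 + 8.6 + 5.7 + 10.0 + 14.2)/6 = 8.6667
Σ_{t=1}^{4}(x_t−x̄)(x_{t+2}−x̄) = -18.6656
γ_2 = -18.6656 / 6 = -3.111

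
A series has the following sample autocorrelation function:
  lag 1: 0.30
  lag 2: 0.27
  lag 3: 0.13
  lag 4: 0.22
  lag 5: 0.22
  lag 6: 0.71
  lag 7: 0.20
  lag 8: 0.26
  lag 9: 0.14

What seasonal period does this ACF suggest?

The largest autocorrelation is r_6 = 0.71; the remaining lags stay at or below 0.30. The elevated value at lag 1 (0.30), dropping to 0.27 at lag 2, reflects decaying short-term dependence rather than seasonality.
The dominant spike at lag 6 indicates a seasonal period of 6.

6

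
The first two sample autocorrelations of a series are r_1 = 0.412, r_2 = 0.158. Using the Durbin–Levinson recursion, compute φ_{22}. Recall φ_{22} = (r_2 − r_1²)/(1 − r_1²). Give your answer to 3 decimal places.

-0.014

φ_{22} = (r_2 − r_1²) / (1 − r_1²)
r_1² = (0.412)² = 0.169744
Numerator = 0.158 − 0.1697 = -0.0117; denominator = 1 − 0.1697 = 0.8303
φ_{22} = -0.0117 / 0.8303 = -0.014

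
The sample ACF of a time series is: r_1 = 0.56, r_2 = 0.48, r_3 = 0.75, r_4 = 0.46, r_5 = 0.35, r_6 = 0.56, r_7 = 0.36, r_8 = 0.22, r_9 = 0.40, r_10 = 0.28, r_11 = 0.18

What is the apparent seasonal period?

The largest autocorrelation is r_3 = 0.75; the remaining lags stay at or below 0.56. The elevated value at lag 1 (0.56), dropping to 0.48 at lag 2, reflects decaying short-term dependence rather than seasonality.
The dominant spike at lag 3 indicates a seasonal period of 3.

3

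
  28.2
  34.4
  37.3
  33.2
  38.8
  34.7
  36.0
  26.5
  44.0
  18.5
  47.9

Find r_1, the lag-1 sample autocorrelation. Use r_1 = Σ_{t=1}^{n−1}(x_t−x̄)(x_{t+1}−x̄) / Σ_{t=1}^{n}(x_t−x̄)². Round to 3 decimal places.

-0.700

Mean x̄ = (28.2 + 34.4 + 37.3 + 33.2 + 38.8 + 34.7 + 36.0 + 26.5 + 44.0 + 18.5 + 47.9)/11 = 34.5000
Numerator Σ_{t=1}^{10}(x_t−x̄)(x_{t+1}−x̄) = -462.1200
Denominator Σ(x_t−x̄)² = 659.8200
r_1 = -462.1200 / 659.8200 = -0.700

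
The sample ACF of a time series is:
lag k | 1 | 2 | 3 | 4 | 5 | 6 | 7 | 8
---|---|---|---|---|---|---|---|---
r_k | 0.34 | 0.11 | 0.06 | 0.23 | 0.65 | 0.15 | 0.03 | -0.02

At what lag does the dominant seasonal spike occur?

5

The largest autocorrelation is r_5 = 0.65; the remaining lags stay at or below 0.34. The elevated value at lag 1 (0.34), dropping to 0.11 at lag 2, reflects decaying short-term dependence rather than seasonality.
The dominant spike at lag 5 indicates a seasonal period of 5.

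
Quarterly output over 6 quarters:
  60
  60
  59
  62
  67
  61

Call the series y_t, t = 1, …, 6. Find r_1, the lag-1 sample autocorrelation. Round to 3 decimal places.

0.114

Mean ȳ = (60 + 60 + 59 + 62 + 67 + 61)/6 = 61.5000
Deviations from mean: -1.5000, -1.5000, -2.5000, 0.5000, 5.5000, -0.5000
Σ(y_t−ȳ)(y_{t+1}−ȳ) = (2.2500) + (3.7500) + (-1.2500) + (2.7500) + (-2.7500) = 4.7500
Denominator Σ(y_t−ȳ)² = 41.5000
r_1 = 4.7500 / 41.5000 = 0.114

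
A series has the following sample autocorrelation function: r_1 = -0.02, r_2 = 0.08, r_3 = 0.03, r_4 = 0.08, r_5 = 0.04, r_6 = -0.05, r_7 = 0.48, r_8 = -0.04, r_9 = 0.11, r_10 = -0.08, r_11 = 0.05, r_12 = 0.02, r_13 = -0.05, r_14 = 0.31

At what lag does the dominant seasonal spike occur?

7

The largest autocorrelation is r_7 = 0.48, with a weaker echo at lag 14 (0.31); the remaining lags stay at or below 0.11.
The dominant spike at lag 7 indicates a seasonal period of 7.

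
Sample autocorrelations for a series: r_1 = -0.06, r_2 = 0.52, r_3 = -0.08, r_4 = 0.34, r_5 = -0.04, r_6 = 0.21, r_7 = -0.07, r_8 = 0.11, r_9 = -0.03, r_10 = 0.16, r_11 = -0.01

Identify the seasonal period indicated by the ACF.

The largest autocorrelation is r_2 = 0.52, with weaker echoes at lags 4 (0.34), 6 (0.21) and 10 (0.16); the remaining lags stay at or below 0.11.
The dominant spike at lag 2 indicates a seasonal period of 2.

2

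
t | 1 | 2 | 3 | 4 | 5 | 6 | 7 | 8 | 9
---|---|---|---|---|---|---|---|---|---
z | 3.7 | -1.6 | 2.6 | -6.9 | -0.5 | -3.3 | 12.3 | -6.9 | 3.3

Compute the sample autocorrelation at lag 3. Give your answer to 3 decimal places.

-0.422

Mean z̄ = (3.7 − 1.6 + 2.6 − 6.9 − 0.5 − 3.3 + 12.3 − 6.9 + 3.3)/9 = 0.3000
Numerator Σ_{t=1}^{6}(z_t−z̄)(z_{t+3}−z̄) = -122.6800
Denominator Σ(z_t−z̄)² = 290.7400
r_3 = -122.6800 / 290.7400 = -0.422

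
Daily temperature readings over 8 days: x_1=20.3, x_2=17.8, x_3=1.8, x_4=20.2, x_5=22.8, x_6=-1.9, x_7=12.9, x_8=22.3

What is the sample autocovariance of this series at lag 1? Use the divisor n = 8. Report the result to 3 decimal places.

Mean x̄ = (20.3 + 17.8 + 1.8 + 20.2 + 22.8 − 1.9 + 12.9 + 22.3)/8 = 14.5250
Deviations: 5.7750, 3.2750, -12.7250, 5.6750, 8.2750, -16.4250, -1.6250, 7.7750
Σ_{t=1}^{7}(x_t−x̄)(x_{t+1}−x̄) = -169.8756
γ_1 = -169.8756 / 8 = -21.234

-21.234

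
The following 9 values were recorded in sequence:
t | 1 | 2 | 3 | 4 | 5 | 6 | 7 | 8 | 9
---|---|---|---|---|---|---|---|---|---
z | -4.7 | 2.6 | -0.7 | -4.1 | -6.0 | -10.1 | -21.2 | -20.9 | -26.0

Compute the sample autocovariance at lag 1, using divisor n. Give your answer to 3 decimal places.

62.310

Mean z̄ = (-4.7 + 2.6 − 0.7 − 4.1 − 6.0 − 10.1 − 21.2 − 20.9 − 26.0)/9 = -10.1222
Σ_{t=1}^{8}(z_t−z̄)(z_{t+1}−z̄) = 560.7884
γ_1 = 560.7884 / 9 = 62.310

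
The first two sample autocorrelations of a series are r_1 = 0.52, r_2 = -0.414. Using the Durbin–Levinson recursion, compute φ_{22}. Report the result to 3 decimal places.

φ_{22} = (r_2 − r_1²) / (1 − r_1²)
r_1² = (0.52)² = 0.2704
Numerator = -0.414 − 0.2704 = -0.6844; denominator = 1 − 0.2704 = 0.7296
φ_{22} = -0.6844 / 0.7296 = -0.938

-0.938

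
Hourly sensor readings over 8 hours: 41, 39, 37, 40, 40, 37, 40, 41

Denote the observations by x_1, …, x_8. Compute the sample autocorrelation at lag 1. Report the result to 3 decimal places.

-0.155

Mean x̄ = (41 + 39 + 37 + 40 + 40 + 37 + 40 + 41)/8 = 39.3750
Numerator Σ_{t=1}^{7}(x_t−x̄)(x_{t+1}−x̄) = -2.7656
Denominator Σ(x_t−x̄)² = 17.8750
r_1 = -2.7656 / 17.8750 = -0.155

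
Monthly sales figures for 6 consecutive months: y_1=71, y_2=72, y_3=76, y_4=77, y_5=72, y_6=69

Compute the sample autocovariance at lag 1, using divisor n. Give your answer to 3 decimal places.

Mean ȳ = (71 + 72 + 76 + 77 + 72 + 69)/6 = 72.8333
Deviations: -1.8333, -0.8333, 3.1667, 4.1667, -0.8333, -3.8333
Σ_{t=1}^{5}(y_t−ȳ)(y_{t+1}−ȳ) = 11.8056
γ_1 = 11.8056 / 6 = 1.968

1.968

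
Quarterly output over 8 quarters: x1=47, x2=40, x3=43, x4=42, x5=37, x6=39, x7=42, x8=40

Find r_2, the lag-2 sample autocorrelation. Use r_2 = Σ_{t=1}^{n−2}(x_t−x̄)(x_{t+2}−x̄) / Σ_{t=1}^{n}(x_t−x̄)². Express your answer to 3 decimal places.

-0.006

Mean x̄ = (47 + 40 + 43 + 42 + 37 + 39 + 42 + 40)/8 = 41.2500
Deviations from mean: 5.7500, -1.2500, 1.7500, 0.7500, -4.2500, -2.2500, 0.7500, -1.2500
Numerator Σ_{t=1}^{6}(x_t−x̄)(x_{t+2}−x̄) = -0.3750
Denominator Σ(x_t−x̄)² = 63.5000
r_2 = -0.3750 / 63.5000 = -0.006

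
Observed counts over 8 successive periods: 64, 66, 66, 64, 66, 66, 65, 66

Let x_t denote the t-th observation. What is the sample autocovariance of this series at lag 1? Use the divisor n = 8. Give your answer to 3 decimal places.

Mean x̄ = (64 + 66 + 66 + 64 + 66 + 66 + 65 + 66)/8 = 65.3750
Deviations: -1.3750, 0.6250, 0.6250, -1.3750, 0.6250, 0.6250, -0.3750, 0.6250
Σ_{t=1}^{7}(x_t−x̄)(x_{t+1}−x̄) = -2.2656
γ_1 = -2.2656 / 8 = -0.283

-0.283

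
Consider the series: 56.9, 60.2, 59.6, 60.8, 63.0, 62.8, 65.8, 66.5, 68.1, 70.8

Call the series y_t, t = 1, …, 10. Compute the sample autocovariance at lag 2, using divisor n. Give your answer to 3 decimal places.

Mean ȳ = (56.9 + 60.2 + 59.6 + 60.8 + 63.0 + 62.8 + 65.8 + 66.5 + 68.1 + 70.8)/10 = 63.4500
Σ_{t=1}^{8}(y_t−ȳ)(y_{t+2}−ȳ) = 67.5900
γ_2 = 67.5900 / 10 = 6.759

6.759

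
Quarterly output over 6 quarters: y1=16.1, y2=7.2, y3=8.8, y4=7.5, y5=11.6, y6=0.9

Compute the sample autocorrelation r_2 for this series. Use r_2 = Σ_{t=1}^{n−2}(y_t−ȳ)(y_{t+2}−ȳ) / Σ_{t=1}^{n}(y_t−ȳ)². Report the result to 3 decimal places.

0.095

Mean ȳ = (16.1 + 7.2 + 8.8 + 7.5 + 11.6 + 0.9)/6 = 8.6833
Σ(y_t−ȳ)(y_{t+2}−ȳ) = (0.8653) + (1.7553) + (0.3403) + (9.2103) = 12.1711
Denominator Σ(y_t−ȳ)² = 127.7083
r_2 = 12.1711 / 127.7083 = 0.095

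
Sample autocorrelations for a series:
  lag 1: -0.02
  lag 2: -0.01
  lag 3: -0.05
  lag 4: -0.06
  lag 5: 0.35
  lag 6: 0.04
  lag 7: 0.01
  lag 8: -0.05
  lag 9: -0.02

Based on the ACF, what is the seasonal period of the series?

The largest autocorrelation is r_5 = 0.35; the remaining lags stay at or below 0.04.
The dominant spike at lag 5 indicates a seasonal period of 5.

5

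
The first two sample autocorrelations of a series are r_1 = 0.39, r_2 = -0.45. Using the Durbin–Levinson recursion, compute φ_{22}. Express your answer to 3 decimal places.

-0.710

φ_{22} = (r_2 − r_1²) / (1 − r_1²)
r_1² = (0.39)² = 0.1521
Numerator = -0.45 − 0.1521 = -0.6021; denominator = 1 − 0.1521 = 0.8479
φ_{22} = -0.6021 / 0.8479 = -0.710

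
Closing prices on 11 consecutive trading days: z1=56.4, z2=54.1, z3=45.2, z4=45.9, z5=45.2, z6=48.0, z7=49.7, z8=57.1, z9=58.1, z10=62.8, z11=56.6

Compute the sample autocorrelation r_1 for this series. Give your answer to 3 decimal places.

0.674

Mean z̄ = (56.4 + 54.1 + 45.2 + 45.9 + 45.2 + 48.0 + 49.7 + 57.1 + 58.1 + 62.8 + 56.6)/11 = 52.6455
Numerator Σ_{t=1}^{10}(z_t−z̄)(z_{t+1}−z̄) = 250.0698
Denominator Σ(z_t−z̄)² = 371.1873
r_1 = 250.0698 / 371.1873 = 0.674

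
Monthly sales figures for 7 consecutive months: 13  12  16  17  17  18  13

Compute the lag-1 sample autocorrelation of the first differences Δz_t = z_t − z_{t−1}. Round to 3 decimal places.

First differences Δz: -1, 4, 1, 0, 1, -5
Mean of differences = 0.0000
Numerator Σ(Δz_t−Δz̄)(Δz_{t+1}−Δz̄) = -5.0000
Denominator Σ(Δz_t−Δz̄)² = 44.0000
r_1(Δz) = -5.0000 / 44.0000 = -0.114

-0.114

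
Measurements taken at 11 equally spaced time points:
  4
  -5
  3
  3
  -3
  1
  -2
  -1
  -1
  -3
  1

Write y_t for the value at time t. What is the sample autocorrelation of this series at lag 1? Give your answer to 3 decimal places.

-0.466

Mean ȳ = (4 − 5 + 3 + 3 − 3 + 1 − 2 − 1 − 1 − 3 + 1)/11 = -0.2727
Numerator Σ_{t=1}^{10}(y_t−ȳ)(y_{t+1}−ȳ) = -39.2562
Denominator Σ(y_t−ȳ)² = 84.1818
r_1 = -39.2562 / 84.1818 = -0.466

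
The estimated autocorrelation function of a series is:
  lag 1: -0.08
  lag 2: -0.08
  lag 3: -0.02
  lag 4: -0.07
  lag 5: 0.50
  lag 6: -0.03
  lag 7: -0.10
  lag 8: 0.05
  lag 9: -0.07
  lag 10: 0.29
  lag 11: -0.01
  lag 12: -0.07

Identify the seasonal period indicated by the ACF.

The largest autocorrelation is r_5 = 0.50, with a weaker echo at lag 10 (0.29); the remaining lags stay at or below 0.05.
The dominant spike at lag 5 indicates a seasonal period of 5.

5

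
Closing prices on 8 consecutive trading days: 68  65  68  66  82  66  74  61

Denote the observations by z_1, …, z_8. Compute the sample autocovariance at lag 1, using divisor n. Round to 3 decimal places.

Mean z̄ = (68 + 65 + 68 + 66 + 82 + 66 + 74 + 61)/8 = 68.7500
Deviations: -0.7500, -3.7500, -0.7500, -2.7500, 13.2500, -2.7500, 5.2500, -7.7500
Σ_{t=1}^{7}(z_t−z̄)(z_{t+1}−z̄) = -120.3125
γ_1 = -120.3125 / 8 = -15.039

-15.039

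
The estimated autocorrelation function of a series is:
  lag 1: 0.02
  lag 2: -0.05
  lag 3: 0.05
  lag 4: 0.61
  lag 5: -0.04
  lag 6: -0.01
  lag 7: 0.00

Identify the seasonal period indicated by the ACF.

The largest autocorrelation is r_4 = 0.61; the remaining lags stay at or below 0.05.
The dominant spike at lag 4 indicates a seasonal period of 4.

4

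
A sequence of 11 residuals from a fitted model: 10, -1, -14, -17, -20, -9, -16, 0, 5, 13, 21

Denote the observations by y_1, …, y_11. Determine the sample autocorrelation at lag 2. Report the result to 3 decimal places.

Mean ȳ = (10 − 1 − 14 − 17 − 20 − 9 − 16 + 0 + 5 + 13 + 21)/11 = -2.5455
Numerator Σ_{t=1}^{9}(y_t−ȳ)(y_{t+2}−ȳ) = 461.3140
Denominator Σ(y_t−ȳ)² = 1886.7273
r_2 = 461.3140 / 1886.7273 = 0.245

0.245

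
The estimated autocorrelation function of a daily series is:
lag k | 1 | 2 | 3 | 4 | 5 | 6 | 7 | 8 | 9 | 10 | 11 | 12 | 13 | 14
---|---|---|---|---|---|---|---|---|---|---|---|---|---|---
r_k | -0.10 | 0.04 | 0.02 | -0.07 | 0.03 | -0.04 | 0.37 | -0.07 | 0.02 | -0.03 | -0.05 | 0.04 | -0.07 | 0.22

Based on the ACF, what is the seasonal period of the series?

7

The largest autocorrelation is r_7 = 0.37, with a weaker echo at lag 14 (0.22); the remaining lags stay at or below 0.04.
The dominant spike at lag 7 indicates a seasonal period of 7.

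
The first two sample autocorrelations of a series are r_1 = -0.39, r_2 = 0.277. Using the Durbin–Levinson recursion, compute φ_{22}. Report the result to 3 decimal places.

φ_{22} = (r_2 − r_1²) / (1 − r_1²)
r_1² = (-0.39)² = 0.1521
Numerator = 0.277 − 0.1521 = 0.1249; denominator = 1 − 0.1521 = 0.8479
φ_{22} = 0.1249 / 0.8479 = 0.147

0.147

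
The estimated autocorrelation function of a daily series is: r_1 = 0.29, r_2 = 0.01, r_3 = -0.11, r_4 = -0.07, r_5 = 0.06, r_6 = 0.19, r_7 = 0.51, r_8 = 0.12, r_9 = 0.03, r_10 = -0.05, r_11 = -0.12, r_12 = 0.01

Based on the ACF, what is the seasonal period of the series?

7

The largest autocorrelation is r_7 = 0.51; the remaining lags stay at or below 0.29. The elevated value at lag 1 (0.29), dropping to 0.01 at lag 2, reflects decaying short-term dependence rather than seasonality.
The dominant spike at lag 7 indicates a seasonal period of 7.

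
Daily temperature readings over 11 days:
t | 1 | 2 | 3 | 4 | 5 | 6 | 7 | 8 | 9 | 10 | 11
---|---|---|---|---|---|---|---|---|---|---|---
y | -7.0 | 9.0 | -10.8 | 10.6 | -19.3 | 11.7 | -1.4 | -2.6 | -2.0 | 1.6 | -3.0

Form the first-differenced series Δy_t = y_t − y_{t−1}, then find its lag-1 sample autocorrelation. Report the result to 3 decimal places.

-0.856

First differences Δy: 16.0, -19.8, 21.4, -29.9, 31.0, -13.1, -1.2, 0.6, 3.6, -4.6
Mean of differences = 0.4000
Numerator Σ(Δy_t−Δȳ)(Δy_{t+1}−Δȳ) = -2709.9800
Denominator Σ(Δy_t−Δȳ)² = 3166.9400
r_1(Δy) = -2709.9800 / 3166.9400 = -0.856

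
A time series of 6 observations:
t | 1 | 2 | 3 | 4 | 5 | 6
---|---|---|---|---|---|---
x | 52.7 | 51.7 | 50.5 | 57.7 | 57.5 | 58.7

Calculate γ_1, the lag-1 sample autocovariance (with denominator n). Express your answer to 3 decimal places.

Mean x̄ = (52.7 + 51.7 + 50.5 + 57.7 + 57.5 + 58.7)/6 = 54.8000
Deviations: -2.1000, -3.1000, -4.3000, 2.9000, 2.7000, 3.9000
Σ_{t=1}^{5}(x_t−x̄)(x_{t+1}−x̄) = 25.7300
γ_1 = 25.7300 / 6 = 4.288

4.288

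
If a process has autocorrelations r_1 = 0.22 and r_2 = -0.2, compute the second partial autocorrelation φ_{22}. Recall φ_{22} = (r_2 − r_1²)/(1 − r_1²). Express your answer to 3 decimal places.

φ_{22} = (r_2 − r_1²) / (1 − r_1²)
r_1² = (0.22)² = 0.0484
Numerator = -0.2 − 0.0484 = -0.2484; denominator = 1 − 0.0484 = 0.9516
φ_{22} = -0.2484 / 0.9516 = -0.261

-0.261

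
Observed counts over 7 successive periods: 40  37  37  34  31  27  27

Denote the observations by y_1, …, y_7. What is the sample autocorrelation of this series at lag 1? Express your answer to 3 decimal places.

Mean ȳ = (40 + 37 + 37 + 34 + 31 + 27 + 27)/7 = 33.2857
Deviations from mean: 6.7143, 3.7143, 3.7143, 0.7143, -2.2857, -6.2857, -6.2857
Σ(y_t−ȳ)(y_{t+1}−ȳ) = (24.9388) + (13.7959) + (2.6531) + (-1.6327) + (14.3673) + (39.5102) = 93.6327
Denominator Σ(y_t−ȳ)² = 157.4286
r_1 = 93.6327 / 157.4286 = 0.595

0.595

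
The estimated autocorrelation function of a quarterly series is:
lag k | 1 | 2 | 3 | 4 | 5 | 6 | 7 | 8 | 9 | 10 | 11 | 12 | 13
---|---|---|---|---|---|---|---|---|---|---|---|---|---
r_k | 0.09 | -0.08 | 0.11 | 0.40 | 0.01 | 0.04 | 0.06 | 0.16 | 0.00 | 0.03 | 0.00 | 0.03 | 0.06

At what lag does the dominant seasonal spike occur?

The largest autocorrelation is r_4 = 0.40, with a weaker echo at lag 8 (0.16); the remaining lags stay at or below 0.11.
The dominant spike at lag 4 indicates a seasonal period of 4.

4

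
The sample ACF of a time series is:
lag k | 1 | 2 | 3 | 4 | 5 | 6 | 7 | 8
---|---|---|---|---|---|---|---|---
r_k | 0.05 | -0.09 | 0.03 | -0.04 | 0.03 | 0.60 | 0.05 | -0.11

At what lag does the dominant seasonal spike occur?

The largest autocorrelation is r_6 = 0.60; the remaining lags stay at or below 0.05.
The dominant spike at lag 6 indicates a seasonal period of 6.

6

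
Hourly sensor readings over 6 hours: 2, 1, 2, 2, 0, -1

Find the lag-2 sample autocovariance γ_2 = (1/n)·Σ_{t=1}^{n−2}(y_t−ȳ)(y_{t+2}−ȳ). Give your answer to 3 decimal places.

-0.333

Mean ȳ = (2 + 1 + 2 + 2 + 0 − 1)/6 = 1.0000
Deviations: 1.0000, 0.0000, 1.0000, 1.0000, -1.0000, -2.0000
Σ_{t=1}^{4}(y_t−ȳ)(y_{t+2}−ȳ) = -2.0000
γ_2 = -2.0000 / 6 = -0.333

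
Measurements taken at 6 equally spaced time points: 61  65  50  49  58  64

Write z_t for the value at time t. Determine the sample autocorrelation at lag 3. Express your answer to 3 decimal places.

-0.314

Mean z̄ = (61 + 65 + 50 + 49 + 58 + 64)/6 = 57.8333
Numerator Σ_{t=1}^{3}(z_t−z̄)(z_{t+3}−z̄) = -75.0833
Denominator Σ(z_t−z̄)² = 238.8333
r_3 = -75.0833 / 238.8333 = -0.314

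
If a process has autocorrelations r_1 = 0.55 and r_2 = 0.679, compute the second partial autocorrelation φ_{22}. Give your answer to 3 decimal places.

0.540

φ_{22} = (r_2 − r_1²) / (1 − r_1²)
r_1² = (0.55)² = 0.3025
Numerator = 0.679 − 0.3025 = 0.3765; denominator = 1 − 0.3025 = 0.6975
φ_{22} = 0.3765 / 0.6975 = 0.540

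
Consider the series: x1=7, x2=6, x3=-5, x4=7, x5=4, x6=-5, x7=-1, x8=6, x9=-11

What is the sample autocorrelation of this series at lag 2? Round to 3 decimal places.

-0.207

Mean x̄ = (7 + 6 − 5 + 7 + 4 − 5 − 1 + 6 − 11)/9 = 0.8889
Numerator Σ_{t=1}^{7}(x_t−x̄)(x_{t+2}−x̄) = -72.5802
Denominator Σ(x_t−x̄)² = 350.8889
r_2 = -72.5802 / 350.8889 = -0.207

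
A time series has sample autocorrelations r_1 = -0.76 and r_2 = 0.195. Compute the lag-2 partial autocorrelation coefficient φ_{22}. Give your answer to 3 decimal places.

-0.906

φ_{22} = (r_2 − r_1²) / (1 − r_1²)
r_1² = (-0.76)² = 0.5776
Numerator = 0.195 − 0.5776 = -0.3826; denominator = 1 − 0.5776 = 0.4224
φ_{22} = -0.3826 / 0.4224 = -0.906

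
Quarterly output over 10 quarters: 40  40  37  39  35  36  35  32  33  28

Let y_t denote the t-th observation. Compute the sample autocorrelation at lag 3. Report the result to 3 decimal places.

Mean ȳ = (40 + 40 + 37 + 39 + 35 + 36 + 35 + 32 + 33 + 28)/10 = 35.5000
Σ(y_t−ȳ)(y_{t+3}−ȳ) = (15.7500) + (-2.2500) + (0.7500) + (-1.7500) + (1.7500) + (-1.2500) + (3.7500) = 16.7500
Denominator Σ(y_t−ȳ)² = 130.5000
r_3 = 16.7500 / 130.5000 = 0.128

0.128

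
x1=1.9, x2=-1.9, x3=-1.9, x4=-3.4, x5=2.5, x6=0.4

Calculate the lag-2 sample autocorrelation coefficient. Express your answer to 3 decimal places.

-0.205

Mean x̄ = (1.9 − 1.9 − 1.9 − 3.4 + 2.5 + 0.4)/6 = -0.4000
Deviations from mean: 2.3000, -1.5000, -1.5000, -3.0000, 2.9000, 0.8000
Σ(x_t−x̄)(x_{t+2}−x̄) = (-3.4500) + (4.5000) + (-4.3500) + (-2.4000) = -5.7000
Denominator Σ(x_t−x̄)² = 27.8400
r_2 = -5.7000 / 27.8400 = -0.205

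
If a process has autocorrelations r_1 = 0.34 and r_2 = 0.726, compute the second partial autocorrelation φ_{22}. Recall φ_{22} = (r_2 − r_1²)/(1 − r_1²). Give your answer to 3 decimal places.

φ_{22} = (r_2 − r_1²) / (1 − r_1²)
r_1² = (0.34)² = 0.1156
Numerator = 0.726 − 0.1156 = 0.6104; denominator = 1 − 0.1156 = 0.8844
φ_{22} = 0.6104 / 0.8844 = 0.690

0.690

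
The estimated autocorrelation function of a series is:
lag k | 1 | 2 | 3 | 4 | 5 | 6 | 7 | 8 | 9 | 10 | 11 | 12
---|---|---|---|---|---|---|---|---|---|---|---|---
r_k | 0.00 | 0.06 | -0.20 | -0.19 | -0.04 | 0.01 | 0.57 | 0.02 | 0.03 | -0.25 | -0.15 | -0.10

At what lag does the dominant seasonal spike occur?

7

The largest autocorrelation is r_7 = 0.57; the remaining lags stay at or below 0.06.
The dominant spike at lag 7 indicates a seasonal period of 7.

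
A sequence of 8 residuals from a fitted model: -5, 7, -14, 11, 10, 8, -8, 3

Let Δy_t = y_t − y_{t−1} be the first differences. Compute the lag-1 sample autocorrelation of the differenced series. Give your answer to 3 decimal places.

First differences Δy: 12, -21, 25, -1, -2, -16, 11
Mean of differences = 1.1429
Numerator Σ(Δy_t−Δȳ)(Δy_{t+1}−Δȳ) = -928.1633
Denominator Σ(Δy_t−Δȳ)² = 1582.8571
r_1(Δy) = -928.1633 / 1582.8571 = -0.586

-0.586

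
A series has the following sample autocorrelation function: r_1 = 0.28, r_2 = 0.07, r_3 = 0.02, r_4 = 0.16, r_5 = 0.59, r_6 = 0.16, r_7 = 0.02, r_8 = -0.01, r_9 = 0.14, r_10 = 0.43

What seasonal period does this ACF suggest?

The largest autocorrelation is r_5 = 0.59, with a weaker echo at lag 10 (0.43); the remaining lags stay at or below 0.28. The elevated value at lag 1 (0.28), dropping to 0.07 at lag 2, reflects decaying short-term dependence rather than seasonality.
The dominant spike at lag 5 indicates a seasonal period of 5.

5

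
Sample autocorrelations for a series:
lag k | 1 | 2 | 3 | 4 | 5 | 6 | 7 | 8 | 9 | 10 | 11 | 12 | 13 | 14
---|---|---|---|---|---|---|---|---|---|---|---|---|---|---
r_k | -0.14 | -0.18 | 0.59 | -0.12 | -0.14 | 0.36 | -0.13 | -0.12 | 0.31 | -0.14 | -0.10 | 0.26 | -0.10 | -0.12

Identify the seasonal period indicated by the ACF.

The largest autocorrelation is r_3 = 0.59, with weaker echoes at lags 6 (0.36), 9 (0.31) and 12 (0.26); the remaining lags stay at or below -0.10.
The dominant spike at lag 3 indicates a seasonal period of 3.

3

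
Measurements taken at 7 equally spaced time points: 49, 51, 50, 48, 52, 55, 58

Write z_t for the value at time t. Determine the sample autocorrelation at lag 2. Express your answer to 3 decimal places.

Mean z̄ = (49 + 51 + 50 + 48 + 52 + 55 + 58)/7 = 51.8571
Deviations from mean: -2.8571, -0.8571, -1.8571, -3.8571, 0.1429, 3.1429, 6.1429
Numerator Σ_{t=1}^{5}(z_t−z̄)(z_{t+2}−z̄) = -2.8980
Denominator Σ(z_t−z̄)² = 74.8571
r_2 = -2.8980 / 74.8571 = -0.039

-0.039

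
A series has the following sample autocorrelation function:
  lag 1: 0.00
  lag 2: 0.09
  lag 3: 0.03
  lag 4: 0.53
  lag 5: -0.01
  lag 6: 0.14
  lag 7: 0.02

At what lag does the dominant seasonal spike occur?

4

The largest autocorrelation is r_4 = 0.53; the remaining lags stay at or below 0.14.
The dominant spike at lag 4 indicates a seasonal period of 4.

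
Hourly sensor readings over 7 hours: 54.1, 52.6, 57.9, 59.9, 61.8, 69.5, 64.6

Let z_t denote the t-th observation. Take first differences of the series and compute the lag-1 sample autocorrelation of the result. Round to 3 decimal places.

-0.479

First differences Δz: -1.5, 5.3, 2.0, 1.9, 7.7, -4.9
Mean of differences = 1.7500
Numerator Σ(Δz_t−Δz̄)(Δz_{t+1}−Δz̄) = -49.2875
Denominator Σ(Δz_t−Δz̄)² = 102.8750
r_1(Δz) = -49.2875 / 102.8750 = -0.479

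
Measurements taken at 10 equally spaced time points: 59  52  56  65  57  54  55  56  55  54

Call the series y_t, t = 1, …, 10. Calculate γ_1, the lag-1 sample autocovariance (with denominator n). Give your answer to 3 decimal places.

Mean ȳ = (59 + 52 + 56 + 65 + 57 + 54 + 55 + 56 + 55 + 54)/10 = 56.3000
Σ_{t=1}^{9}(y_t−ȳ)(y_{t+1}−ȳ) = -1.6900
γ_1 = -1.6900 / 10 = -0.169

-0.169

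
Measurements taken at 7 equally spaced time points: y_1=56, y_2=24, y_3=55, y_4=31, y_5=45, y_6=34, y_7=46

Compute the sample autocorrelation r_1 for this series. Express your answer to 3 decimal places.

Mean ȳ = (56 + 24 + 55 + 31 + 45 + 34 + 46)/7 = 41.5714
Deviations from mean: 14.4286, -17.5714, 13.4286, -10.5714, 3.4286, -7.5714, 4.4286
Numerator Σ_{t=1}^{6}(y_t−ȳ)(y_{t+1}−ȳ) = -727.1837
Denominator Σ(y_t−ȳ)² = 897.7143
r_1 = -727.1837 / 897.7143 = -0.810

-0.810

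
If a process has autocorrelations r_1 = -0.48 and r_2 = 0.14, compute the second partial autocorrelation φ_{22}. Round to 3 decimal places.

φ_{22} = (r_2 − r_1²) / (1 − r_1²)
r_1² = (-0.48)² = 0.2304
Numerator = 0.14 − 0.2304 = -0.0904; denominator = 1 − 0.2304 = 0.7696
φ_{22} = -0.0904 / 0.7696 = -0.117

-0.117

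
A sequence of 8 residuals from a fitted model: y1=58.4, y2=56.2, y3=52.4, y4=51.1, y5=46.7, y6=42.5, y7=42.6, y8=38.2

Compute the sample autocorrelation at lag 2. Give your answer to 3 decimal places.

0.302

Mean ȳ = (58.4 + 56.2 + 52.4 + 51.1 + 46.7 + 42.5 + 42.6 + 38.2)/8 = 48.5125
Deviations from mean: 9.8875, 7.6875, 3.8875, 2.5875, -1.8125, -6.0125, -5.9125, -10.3125
Numerator Σ_{t=1}^{6}(y_t−ȳ)(y_{t+2}−ȳ) = 108.4459
Denominator Σ(y_t−ȳ)² = 359.4088
r_2 = 108.4459 / 359.4088 = 0.302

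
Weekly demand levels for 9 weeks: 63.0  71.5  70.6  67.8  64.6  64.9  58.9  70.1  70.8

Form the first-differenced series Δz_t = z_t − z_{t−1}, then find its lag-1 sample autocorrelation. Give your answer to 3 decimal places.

First differences Δz: 8.5, -0.9, -2.8, -3.2, 0.3, -6.0, 11.2, 0.7
Mean of differences = 0.9750
Numerator Σ(Δz_t−Δz̄)(Δz_{t+1}−Δz̄) = -57.8756
Denominator Σ(Δz_t−Δz̄)² = 245.5550
r_1(Δz) = -57.8756 / 245.5550 = -0.236

-0.236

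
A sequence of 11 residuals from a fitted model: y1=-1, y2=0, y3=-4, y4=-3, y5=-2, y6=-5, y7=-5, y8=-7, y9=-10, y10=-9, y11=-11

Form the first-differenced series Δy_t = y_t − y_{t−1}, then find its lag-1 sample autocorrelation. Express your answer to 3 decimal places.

-0.528

First differences Δy: 1, -4, 1, 1, -3, 0, -2, -3, 1, -2
Mean of differences = -1.0000
Numerator Σ(Δy_t−Δȳ)(Δy_{t+1}−Δȳ) = -19.0000
Denominator Σ(Δy_t−Δȳ)² = 36.0000
r_1(Δy) = -19.0000 / 36.0000 = -0.528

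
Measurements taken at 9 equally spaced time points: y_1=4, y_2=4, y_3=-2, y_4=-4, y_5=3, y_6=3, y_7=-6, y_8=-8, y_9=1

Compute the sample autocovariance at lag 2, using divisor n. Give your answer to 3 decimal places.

Mean ȳ = (4 + 4 − 2 − 4 + 3 + 3 − 6 − 8 + 1)/9 = -0.5556
Σ_{t=1}^{7}(y_t−ȳ)(y_{t+2}−ȳ) = -93.9506
γ_2 = -93.9506 / 9 = -10.439

-10.439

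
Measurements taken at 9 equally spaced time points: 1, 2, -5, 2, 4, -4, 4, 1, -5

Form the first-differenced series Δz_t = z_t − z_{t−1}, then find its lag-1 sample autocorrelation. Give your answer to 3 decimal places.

-0.476

First differences Δz: 1, -7, 7, 2, -8, 8, -3, -6
Mean of differences = -0.7500
Numerator Σ(Δz_t−Δz̄)(Δz_{t+1}−Δz̄) = -129.3125
Denominator Σ(Δz_t−Δz̄)² = 271.5000
r_1(Δz) = -129.3125 / 271.5000 = -0.476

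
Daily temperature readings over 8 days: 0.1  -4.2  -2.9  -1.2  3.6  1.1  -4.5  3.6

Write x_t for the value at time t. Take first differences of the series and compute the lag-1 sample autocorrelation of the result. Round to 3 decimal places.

First differences Δx: -4.3, 1.3, 1.7, 4.8, -2.5, -5.6, 8.1
Mean of differences = 0.5000
Numerator Σ(Δx_t−Δx̄)(Δx_{t+1}−Δx̄) = -38.6800
Denominator Σ(Δx_t−Δx̄)² = 147.5800
r_1(Δx) = -38.6800 / 147.5800 = -0.262

-0.262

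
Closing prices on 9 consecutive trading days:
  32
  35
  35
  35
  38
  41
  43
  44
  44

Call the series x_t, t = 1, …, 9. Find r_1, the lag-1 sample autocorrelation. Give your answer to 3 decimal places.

0.685

Mean x̄ = (32 + 35 + 35 + 35 + 38 + 41 + 43 + 44 + 44)/9 = 38.5556
Numerator Σ_{t=1}^{8}(x_t−x̄)(x_{t+1}−x̄) = 113.9136
Denominator Σ(x_t−x̄)² = 166.2222
r_1 = 113.9136 / 166.2222 = 0.685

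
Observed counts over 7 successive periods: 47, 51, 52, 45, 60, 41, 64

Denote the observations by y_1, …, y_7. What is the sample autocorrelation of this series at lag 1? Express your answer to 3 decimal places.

Mean ȳ = (47 + 51 + 52 + 45 + 60 + 41 + 64)/7 = 51.4286
Deviations from mean: -4.4286, -0.4286, 0.5714, -6.4286, 8.5714, -10.4286, 12.5714
Numerator Σ_{t=1}^{6}(y_t−ȳ)(y_{t+1}−ȳ) = -277.6122
Denominator Σ(y_t−ȳ)² = 401.7143
r_1 = -277.6122 / 401.7143 = -0.691

-0.691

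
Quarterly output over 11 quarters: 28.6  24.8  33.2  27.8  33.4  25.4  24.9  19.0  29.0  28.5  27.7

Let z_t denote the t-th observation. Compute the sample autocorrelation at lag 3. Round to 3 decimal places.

-0.529

Mean z̄ = (28.6 + 24.8 + 33.2 + 27.8 + 33.4 + 25.4 + 24.9 + 19.0 + 29.0 + 28.5 + 27.7)/11 = 27.4818
Numerator Σ_{t=1}^{8}(z_t−z̄)(z_{t+3}−z̄) = -86.0783
Denominator Σ(z_t−z̄)² = 162.5964
r_3 = -86.0783 / 162.5964 = -0.529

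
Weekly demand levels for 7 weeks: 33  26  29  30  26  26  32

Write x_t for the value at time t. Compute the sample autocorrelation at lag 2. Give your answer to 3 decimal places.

Mean x̄ = (33 + 26 + 29 + 30 + 26 + 26 + 32)/7 = 28.8571
Deviations from mean: 4.1429, -2.8571, 0.1429, 1.1429, -2.8571, -2.8571, 3.1429
Numerator Σ_{t=1}^{5}(x_t−x̄)(x_{t+2}−x̄) = -15.3265
Denominator Σ(x_t−x̄)² = 52.8571
r_2 = -15.3265 / 52.8571 = -0.290

-0.290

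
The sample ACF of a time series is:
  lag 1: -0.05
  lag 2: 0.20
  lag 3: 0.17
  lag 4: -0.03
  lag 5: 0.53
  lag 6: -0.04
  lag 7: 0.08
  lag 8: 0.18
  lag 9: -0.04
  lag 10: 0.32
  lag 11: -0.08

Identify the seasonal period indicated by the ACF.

The largest autocorrelation is r_5 = 0.53, with a weaker echo at lag 10 (0.32); the remaining lags stay at or below 0.20.
The dominant spike at lag 5 indicates a seasonal period of 5.

5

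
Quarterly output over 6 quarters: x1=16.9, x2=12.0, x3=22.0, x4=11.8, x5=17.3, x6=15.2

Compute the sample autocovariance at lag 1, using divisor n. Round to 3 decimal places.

Mean x̄ = (16.9 + 12.0 + 22.0 + 11.8 + 17.3 + 15.2)/6 = 15.8667
Σ_{t=1}^{5}(x_t−x̄)(x_{t+1}−x̄) = -59.4378
γ_1 = -59.4378 / 6 = -9.906

-9.906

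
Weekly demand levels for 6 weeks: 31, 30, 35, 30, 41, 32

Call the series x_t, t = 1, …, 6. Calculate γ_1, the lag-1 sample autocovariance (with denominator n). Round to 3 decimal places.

-6.449

Mean x̄ = (31 + 30 + 35 + 30 + 41 + 32)/6 = 33.1667
Σ_{t=1}^{5}(x_t−x̄)(x_{t+1}−x̄) = -38.6944
γ_1 = -38.6944 / 6 = -6.449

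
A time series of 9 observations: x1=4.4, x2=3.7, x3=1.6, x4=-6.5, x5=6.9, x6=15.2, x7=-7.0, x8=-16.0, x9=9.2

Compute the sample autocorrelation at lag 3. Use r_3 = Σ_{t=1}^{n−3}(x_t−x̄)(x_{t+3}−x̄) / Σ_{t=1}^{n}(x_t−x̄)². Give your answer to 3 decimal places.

Mean x̄ = (4.4 + 3.7 + 1.6 − 6.5 + 6.9 + 15.2 − 7.0 − 16.0 + 9.2)/9 = 1.2778
Σ(x_t−x̄)(x_{t+3}−x̄) = (-24.2840) + (13.6183) + (4.4860) + (64.3827) + (-97.1395) + (110.2949) = 71.3585
Denominator Σ(x_t−x̄)² = 731.4556
r_3 = 71.3585 / 731.4556 = 0.098

0.098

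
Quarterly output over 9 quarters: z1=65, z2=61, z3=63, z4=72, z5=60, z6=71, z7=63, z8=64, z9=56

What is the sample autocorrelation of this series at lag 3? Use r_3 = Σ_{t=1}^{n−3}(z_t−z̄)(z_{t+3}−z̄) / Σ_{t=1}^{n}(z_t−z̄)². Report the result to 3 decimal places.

-0.243

Mean z̄ = (65 + 61 + 63 + 72 + 60 + 71 + 63 + 64 + 56)/9 = 63.8889
Σ(z_t−z̄)(z_{t+3}−z̄) = (9.0123) + (11.2346) + (-6.3210) + (-7.2099) + (-0.4321) + (-56.0988) = -49.8148
Denominator Σ(z_t−z̄)² = 204.8889
r_3 = -49.8148 / 204.8889 = -0.243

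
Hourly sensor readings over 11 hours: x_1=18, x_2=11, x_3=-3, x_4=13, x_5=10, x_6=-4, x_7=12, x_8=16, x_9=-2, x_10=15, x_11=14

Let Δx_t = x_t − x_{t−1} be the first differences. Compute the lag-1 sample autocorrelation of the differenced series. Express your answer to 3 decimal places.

-0.431

First differences Δx: -7, -14, 16, -3, -14, 16, 4, -18, 17, -1
Mean of differences = -0.4000
Numerator Σ(Δx_t−Δx̄)(Δx_{t+1}−Δx̄) = -685.5600
Denominator Σ(Δx_t−Δx̄)² = 1590.4000
r_1(Δx) = -685.5600 / 1590.4000 = -0.431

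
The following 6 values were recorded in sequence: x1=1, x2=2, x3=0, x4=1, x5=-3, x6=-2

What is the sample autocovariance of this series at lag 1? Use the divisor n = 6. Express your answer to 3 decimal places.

Mean x̄ = (1 + 2 + 0 + 1 − 3 − 2)/6 = -0.1667
Deviations: 1.1667, 2.1667, 0.1667, 1.1667, -2.8333, -1.8333
Σ_{t=1}^{5}(x_t−x̄)(x_{t+1}−x̄) = 4.9722
γ_1 = 4.9722 / 6 = 0.829

0.829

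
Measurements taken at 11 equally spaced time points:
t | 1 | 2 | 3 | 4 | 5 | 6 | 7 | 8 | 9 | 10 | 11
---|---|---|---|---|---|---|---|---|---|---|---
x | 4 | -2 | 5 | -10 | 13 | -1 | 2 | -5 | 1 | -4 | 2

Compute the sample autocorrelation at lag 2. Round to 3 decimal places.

Mean x̄ = (4 − 2 + 5 − 10 + 13 − 1 + 2 − 5 + 1 − 4 + 2)/11 = 0.4545
Numerator Σ_{t=1}^{9}(x_t−x̄)(x_{t+2}−x̄) = 167.3140
Denominator Σ(x_t−x̄)² = 362.7273
r_2 = 167.3140 / 362.7273 = 0.461

0.461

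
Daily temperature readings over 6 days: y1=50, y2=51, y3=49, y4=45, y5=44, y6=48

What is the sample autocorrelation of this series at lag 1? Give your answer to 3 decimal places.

0.450

Mean ȳ = (50 + 51 + 49 + 45 + 44 + 48)/6 = 47.8333
Deviations from mean: 2.1667, 3.1667, 1.1667, -2.8333, -3.8333, 0.1667
Numerator Σ_{t=1}^{5}(y_t−ȳ)(y_{t+1}−ȳ) = 17.4722
Denominator Σ(y_t−ȳ)² = 38.8333
r_1 = 17.4722 / 38.8333 = 0.450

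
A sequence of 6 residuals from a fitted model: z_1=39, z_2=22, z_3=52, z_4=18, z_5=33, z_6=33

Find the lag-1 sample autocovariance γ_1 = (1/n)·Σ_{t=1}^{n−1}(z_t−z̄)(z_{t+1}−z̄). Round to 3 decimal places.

Mean z̄ = (39 + 22 + 52 + 18 + 33 + 33)/6 = 32.8333
Σ_{t=1}^{5}(z_t−z̄)(z_{t+1}−z̄) = -561.1944
γ_1 = -561.1944 / 6 = -93.532

-93.532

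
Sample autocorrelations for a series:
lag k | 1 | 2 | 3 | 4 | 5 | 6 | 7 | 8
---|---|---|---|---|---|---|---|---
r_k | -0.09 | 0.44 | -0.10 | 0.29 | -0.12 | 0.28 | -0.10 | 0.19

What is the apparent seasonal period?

2

The largest autocorrelation is r_2 = 0.44, with weaker echoes at lags 4 (0.29), 6 (0.28) and 8 (0.19); the remaining lags stay at or below -0.09.
The dominant spike at lag 2 indicates a seasonal period of 2.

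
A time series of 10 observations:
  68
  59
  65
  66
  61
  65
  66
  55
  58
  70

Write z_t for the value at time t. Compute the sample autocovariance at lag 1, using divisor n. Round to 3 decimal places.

Mean z̄ = (68 + 59 + 65 + 66 + 61 + 65 + 66 + 55 + 58 + 70)/10 = 63.3000
Σ_{t=1}^{9}(z_t−z̄)(z_{t+1}−z̄) = -42.3900
γ_1 = -42.3900 / 10 = -4.239

-4.239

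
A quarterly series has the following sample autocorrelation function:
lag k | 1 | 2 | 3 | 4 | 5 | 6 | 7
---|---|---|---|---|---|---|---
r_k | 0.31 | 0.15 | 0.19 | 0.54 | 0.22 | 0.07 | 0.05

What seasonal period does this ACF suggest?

4

The largest autocorrelation is r_4 = 0.54; the remaining lags stay at or below 0.31. The elevated value at lag 1 (0.31), dropping to 0.15 at lag 2, reflects decaying short-term dependence rather than seasonality.
The dominant spike at lag 4 indicates a seasonal period of 4.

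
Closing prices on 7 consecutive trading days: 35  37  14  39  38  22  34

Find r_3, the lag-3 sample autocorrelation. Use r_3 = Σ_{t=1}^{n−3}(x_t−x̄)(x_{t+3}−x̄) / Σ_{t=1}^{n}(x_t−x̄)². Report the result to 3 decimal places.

Mean x̄ = (35 + 37 + 14 + 39 + 38 + 22 + 34)/7 = 31.2857
Numerator Σ_{t=1}^{4}(x_t−x̄)(x_{t+3}−x̄) = 248.4694
Denominator Σ(x_t−x̄)² = 543.4286
r_3 = 248.4694 / 543.4286 = 0.457

0.457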